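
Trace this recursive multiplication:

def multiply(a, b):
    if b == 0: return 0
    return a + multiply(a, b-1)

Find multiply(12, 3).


multiply(12, 3) = 12 + multiply(12, 2)
multiply(12, 2) = 12 + multiply(12, 1)
multiply(12, 1) = 12 + multiply(12, 0)
multiply(12, 0) = 0  (base case)
Total: 12 + 12 + 12 + 0 = 36

36


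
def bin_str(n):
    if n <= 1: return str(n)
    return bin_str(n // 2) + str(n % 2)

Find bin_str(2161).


bin_str(2161) = bin_str(1080) + '1'
bin_str(1080) = bin_str(540) + '0'
bin_str(540) = bin_str(270) + '0'
bin_str(270) = bin_str(135) + '0'
bin_str(135) = bin_str(67) + '1'
bin_str(67) = bin_str(33) + '1'
bin_str(33) = bin_str(16) + '1'
bin_str(16) = bin_str(8) + '0'
bin_str(8) = bin_str(4) + '0'
bin_str(4) = bin_str(2) + '0'
bin_str(2) = bin_str(1) + '0'
bin_str(1) = '1'  (base case)
Concatenating: '1' + '0' + '0' + '0' + '0' + '1' + '1' + '1' + '0' + '0' + '0' + '1' = '100001110001'

100001110001


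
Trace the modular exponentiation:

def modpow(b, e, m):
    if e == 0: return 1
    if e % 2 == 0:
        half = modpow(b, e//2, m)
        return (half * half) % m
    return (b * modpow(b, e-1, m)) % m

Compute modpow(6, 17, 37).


modpow(6, 17, 37): e is odd, compute modpow(6, 16, 37)
  modpow(6, 16, 37): e is even, compute modpow(6, 8, 37)
    modpow(6, 8, 37): e is even, compute modpow(6, 4, 37)
      modpow(6, 4, 37): e is even, compute modpow(6, 2, 37)
        modpow(6, 2, 37): e is even, compute modpow(6, 1, 37)
          modpow(6, 1, 37): e is odd, compute modpow(6, 0, 37)
          modpow(6, 0, 37) = 1
          (6 * 1) % 37 = 6
        half=6, (6*6) % 37 = 36
      half=36, (36*36) % 37 = 1
    half=1, (1*1) % 37 = 1
  half=1, (1*1) % 37 = 1
(6 * 1) % 37 = 6

6


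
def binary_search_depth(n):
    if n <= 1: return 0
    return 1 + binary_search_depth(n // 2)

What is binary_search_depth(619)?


619 / 2 = 309
309 / 2 = 154
154 / 2 = 77
77 / 2 = 38
38 / 2 = 19
19 / 2 = 9
9 / 2 = 4
4 / 2 = 2
2 / 2 = 1
Reached 1 after 9 halvings

9


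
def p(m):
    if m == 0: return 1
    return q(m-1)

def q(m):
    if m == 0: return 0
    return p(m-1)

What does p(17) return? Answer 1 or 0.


p(17) = q(16)
q(16) = p(15)
p(15) = q(14)
q(14) = p(13)
p(13) = q(12)
q(12) = p(11)
p(11) = q(10)
q(10) = p(9)
p(9) = q(8)
q(8) = p(7)
p(7) = q(6)
q(6) = p(5)
p(5) = q(4)
q(4) = p(3)
p(3) = q(2)
q(2) = p(1)
p(1) = q(0)
q(0) = 0  (base case)
Result: 0

0


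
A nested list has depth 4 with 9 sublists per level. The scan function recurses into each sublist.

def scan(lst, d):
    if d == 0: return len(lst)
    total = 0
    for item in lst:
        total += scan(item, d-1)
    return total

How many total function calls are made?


At depth 0 (root): 1 call
At depth 1: each of 1 parents calls scan on 9 children = 9 calls
At depth 2: each of 9 parents calls scan on 9 children = 81 calls
At depth 3: each of 81 parents calls scan on 9 children = 729 calls
At depth 4: each of 729 parents calls scan on 9 children = 6561 calls
Total: 1 + 9 + 81 + 729 + 6561 = 7381

7381


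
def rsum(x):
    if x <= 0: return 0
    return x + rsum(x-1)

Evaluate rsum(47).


rsum(47)
= 47 + 46 + 45 + 44 + 43 + 42 + 41 + 40 + 39 + 38 + 37 + 36 + 35 + 34 + 33 + 32 + 31 + 30 + 29 + 28 + 27 + 26 + 25 + 24 + 23 + 22 + 21 + 20 + 19 + 18 + 17 + 16 + 15 + 14 + 13 + 12 + 11 + 10 + 9 + 8 + 7 + 6 + 5 + 4 + 3 + 2 + 1 + rsum(0)
= 47 + 46 + 45 + 44 + 43 + 42 + 41 + 40 + 39 + 38 + 37 + 36 + 35 + 34 + 33 + 32 + 31 + 30 + 29 + 28 + 27 + 26 + 25 + 24 + 23 + 22 + 21 + 20 + 19 + 18 + 17 + 16 + 15 + 14 + 13 + 12 + 11 + 10 + 9 + 8 + 7 + 6 + 5 + 4 + 3 + 2 + 1 + 0
= 1128

1128


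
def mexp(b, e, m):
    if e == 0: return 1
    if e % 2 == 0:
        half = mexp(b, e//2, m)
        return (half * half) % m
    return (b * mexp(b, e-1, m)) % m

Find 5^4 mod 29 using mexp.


mexp(5, 4, 29): e is even, compute mexp(5, 2, 29)
  mexp(5, 2, 29): e is even, compute mexp(5, 1, 29)
    mexp(5, 1, 29): e is odd, compute mexp(5, 0, 29)
      mexp(5, 0, 29) = 1
    (5 * 1) % 29 = 5
  half=5, (5*5) % 29 = 25
half=25, (25*25) % 29 = 16

16


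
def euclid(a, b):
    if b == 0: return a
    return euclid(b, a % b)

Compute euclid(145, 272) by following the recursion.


euclid(145, 272) = euclid(272, 145)
euclid(272, 145) = euclid(145, 127)
euclid(145, 127) = euclid(127, 18)
euclid(127, 18) = euclid(18, 1)
euclid(18, 1) = euclid(1, 0)
euclid(1, 0) = 1  (base case)

1


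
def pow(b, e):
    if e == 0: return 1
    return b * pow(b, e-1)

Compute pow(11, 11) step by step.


pow(11, 11)
= 11 * pow(11, 10)
= 11 * 11 * pow(11, 9)
= 11 * 11 * 11 * pow(11, 8)
= 11 * 11 * 11 * 11 * pow(11, 7)
= 11 * 11 * 11 * 11 * 11 * pow(11, 6)
= 11 * 11 * 11 * 11 * 11 * 11 * pow(11, 5)
= 11 * 11 * 11 * 11 * 11 * 11 * 11 * pow(11, 4)
= 11 * 11 * 11 * 11 * 11 * 11 * 11 * 11 * pow(11, 3)
= 11 * 11 * 11 * 11 * 11 * 11 * 11 * 11 * 11 * pow(11, 2)
= 11 * 11 * 11 * 11 * 11 * 11 * 11 * 11 * 11 * 11 * pow(11, 1)
= 11 * 11 * 11 * 11 * 11 * 11 * 11 * 11 * 11 * 11 * 11 * pow(11, 0)
= 11 * 11 * 11 * 11 * 11 * 11 * 11 * 11 * 11 * 11 * 11 * 1
= 285311670611

285311670611


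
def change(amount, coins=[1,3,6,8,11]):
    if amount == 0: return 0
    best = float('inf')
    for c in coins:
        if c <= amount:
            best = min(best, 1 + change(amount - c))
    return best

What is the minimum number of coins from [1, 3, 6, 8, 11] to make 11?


Building up with DP:
change(0) = 0
change(1) = min(1+change(0)=1+0=1) = 1
change(2) = min(1+change(1)=1+1=2) = 2
change(3) = min(1+change(2)=1+2=3, 1+change(0)=1+0=1) = 1
change(4) = min(1+change(3)=1+1=2, 1+change(1)=1+1=2) = 2
change(5) = min(1+change(4)=1+2=3, 1+change(2)=1+2=3) = 3
change(6) = min(1+change(5)=1+3=4, 1+change(3)=1+1=2, 1+change(0)=1+0=1) = 1
change(7) = min(1+change(6)=1+1=2, 1+change(4)=1+2=3, 1+change(1)=1+1=2) = 2
change(8) = min(1+change(7)=1+2=3, 1+change(5)=1+3=4, 1+change(2)=1+2=3, 1+change(0)=1+0=1) = 1
change(9) = min(1+change(8)=1+1=2, 1+change(6)=1+1=2, 1+change(3)=1+1=2, 1+change(1)=1+1=2) = 2
change(10) = min(1+change(9)=1+2=3, 1+change(7)=1+2=3, 1+change(4)=1+2=3, 1+change(2)=1+2=3) = 3
change(11) = min(1+change(10)=1+3=4, 1+change(8)=1+1=2, 1+change(5)=1+3=4, 1+change(3)=1+1=2, 1+change(0)=1+0=1) = 1

1


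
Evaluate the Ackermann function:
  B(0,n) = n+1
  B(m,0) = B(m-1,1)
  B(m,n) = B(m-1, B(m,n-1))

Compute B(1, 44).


B(1, 44) = B(0, B(1, 43))
  B(1, 43) = B(0, B(1, 42))
    B(1, 42) = B(0, B(1, 41))
      B(1, 41) = B(0, B(1, 40))
        B(1, 40) = B(0, B(1, 39))
          B(1, 39) = B(0, B(1, 38))
          B(1, 38) = B(0, B(1, 37))
          B(1, 37) = B(0, B(1, 36))
          B(1, 36) = B(0, B(1, 35))
          B(1, 35) = B(0, B(1, 34))
          B(1, 34) = B(0, B(1, 33))
          B(1, 33) = B(0, B(1, 32))
          B(1, 32) = B(0, B(1, 31))
          B(1, 31) = B(0, B(1, 30))
          B(1, 30) = B(0, B(1, 29))
          B(1, 29) = B(0, B(1, 28))
          B(1, 28) = B(0, B(1, 27))
          B(1, 27) = B(0, B(1, 26))
          B(1, 26) = B(0, B(1, 25))
          B(1, 25) = B(0, B(1, 24))
          B(1, 24) = B(0, B(1, 23))
          B(1, 23) = B(0, B(1, 22))
          B(1, 22) = B(0, B(1, 21))
          B(1, 21) = B(0, B(1, 20))
          B(1, 20) = B(0, B(1, 19))
... (trace truncated)
Result: B(1, 44) = 46

46


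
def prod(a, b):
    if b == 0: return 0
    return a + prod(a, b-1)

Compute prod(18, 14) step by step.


prod(18, 14) = 18 + prod(18, 13)
prod(18, 13) = 18 + prod(18, 12)
prod(18, 12) = 18 + prod(18, 11)
prod(18, 11) = 18 + prod(18, 10)
prod(18, 10) = 18 + prod(18, 9)
prod(18, 9) = 18 + prod(18, 8)
prod(18, 8) = 18 + prod(18, 7)
prod(18, 7) = 18 + prod(18, 6)
prod(18, 6) = 18 + prod(18, 5)
prod(18, 5) = 18 + prod(18, 4)
prod(18, 4) = 18 + prod(18, 3)
prod(18, 3) = 18 + prod(18, 2)
prod(18, 2) = 18 + prod(18, 1)
prod(18, 1) = 18 + prod(18, 0)
prod(18, 0) = 0  (base case)
Total: 18 + 18 + 18 + 18 + 18 + 18 + 18 + 18 + 18 + 18 + 18 + 18 + 18 + 18 + 0 = 252

252


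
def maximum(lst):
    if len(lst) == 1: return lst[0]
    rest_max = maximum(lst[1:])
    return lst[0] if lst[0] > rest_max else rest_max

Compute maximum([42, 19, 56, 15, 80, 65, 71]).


maximum([42, 19, 56, 15, 80, 65, 71]): compare 42 with maximum([19, 56, 15, 80, 65, 71])
maximum([19, 56, 15, 80, 65, 71]): compare 19 with maximum([56, 15, 80, 65, 71])
maximum([56, 15, 80, 65, 71]): compare 56 with maximum([15, 80, 65, 71])
maximum([15, 80, 65, 71]): compare 15 with maximum([80, 65, 71])
maximum([80, 65, 71]): compare 80 with maximum([65, 71])
maximum([65, 71]): compare 65 with maximum([71])
maximum([71]) = 71  (base case)
Compare 65 with 71 -> 71
Compare 80 with 71 -> 80
Compare 15 with 80 -> 80
Compare 56 with 80 -> 80
Compare 19 with 80 -> 80
Compare 42 with 80 -> 80

80


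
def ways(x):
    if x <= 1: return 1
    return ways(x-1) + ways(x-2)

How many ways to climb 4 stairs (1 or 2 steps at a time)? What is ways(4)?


Building up from base cases:
ways(0) = 1
ways(1) = 1
ways(2) = ways(1) + ways(0) = 1 + 1 = 2
ways(3) = ways(2) + ways(1) = 2 + 1 = 3
ways(4) = ways(3) + ways(2) = 3 + 2 = 5

5


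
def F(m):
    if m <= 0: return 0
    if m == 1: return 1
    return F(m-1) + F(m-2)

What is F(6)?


Computing F(6) bottom-up:
F(0) = 0
F(1) = 1
F(2) = F(1) + F(0) = 1 + 0 = 1
F(3) = F(2) + F(1) = 1 + 1 = 2
F(4) = F(3) + F(2) = 2 + 1 = 3
F(5) = F(4) + F(3) = 3 + 2 = 5
F(6) = F(5) + F(4) = 5 + 3 = 8

8


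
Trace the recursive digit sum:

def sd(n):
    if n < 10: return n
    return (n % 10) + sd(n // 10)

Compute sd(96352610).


sd(96352610) = 0 + sd(9635261)
sd(9635261) = 1 + sd(963526)
sd(963526) = 6 + sd(96352)
sd(96352) = 2 + sd(9635)
sd(9635) = 5 + sd(963)
sd(963) = 3 + sd(96)
sd(96) = 6 + sd(9)
sd(9) = 9  (base case)
Total: 0 + 1 + 6 + 2 + 5 + 3 + 6 + 9 = 32

32


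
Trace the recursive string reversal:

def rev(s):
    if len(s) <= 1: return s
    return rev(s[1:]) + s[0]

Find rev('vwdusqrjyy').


rev('vwdusqrjyy') = rev('wdusqrjyy') + 'v'
rev('wdusqrjyy') = rev('dusqrjyy') + 'w'
rev('dusqrjyy') = rev('usqrjyy') + 'd'
rev('usqrjyy') = rev('sqrjyy') + 'u'
rev('sqrjyy') = rev('qrjyy') + 's'
rev('qrjyy') = rev('rjyy') + 'q'
rev('rjyy') = rev('jyy') + 'r'
rev('jyy') = rev('yy') + 'j'
rev('yy') = rev('y') + 'y'
rev('y') = 'y'  (base case)
Concatenating: 'y' + 'y' + 'j' + 'r' + 'q' + 's' + 'u' + 'd' + 'w' + 'v' = 'yyjrqsudwv'

yyjrqsudwv


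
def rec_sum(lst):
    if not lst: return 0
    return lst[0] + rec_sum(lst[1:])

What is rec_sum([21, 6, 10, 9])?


rec_sum([21, 6, 10, 9]) = 21 + rec_sum([6, 10, 9])
rec_sum([6, 10, 9]) = 6 + rec_sum([10, 9])
rec_sum([10, 9]) = 10 + rec_sum([9])
rec_sum([9]) = 9 + rec_sum([])
rec_sum([]) = 0  (base case)
Total: 21 + 6 + 10 + 9 + 0 = 46

46


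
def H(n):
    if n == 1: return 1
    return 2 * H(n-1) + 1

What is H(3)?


H(3) = 2 * H(2) + 1
H(2) = 2 * H(1) + 1
H(1) = 1  (base case)
H(2) = 2 * 1 + 1 = 3
H(3) = 2 * 3 + 1 = 7

7


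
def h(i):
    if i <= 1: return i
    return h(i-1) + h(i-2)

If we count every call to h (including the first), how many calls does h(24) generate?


Let C(n) = total calls for h(n)
C(0) = 1, C(1) = 1
C(2) = 1 + C(1) + C(0) = 1 + 1 + 1 = 3
C(3) = 1 + C(2) + C(1) = 1 + 3 + 1 = 5
C(4) = 1 + C(3) + C(2) = 1 + 5 + 3 = 9
C(5) = 1 + C(4) + C(3) = 1 + 9 + 5 = 15
C(6) = 1 + C(5) + C(4) = 1 + 15 + 9 = 25
C(7) = 1 + C(6) + C(5) = 1 + 25 + 15 = 41
C(8) = 1 + C(7) + C(6) = 1 + 41 + 25 = 67
C(9) = 1 + C(8) + C(7) = 1 + 67 + 41 = 109
C(10) = 1 + C(9) + C(8) = 1 + 109 + 67 = 177
C(11) = 1 + C(10) + C(9) = 1 + 177 + 109 = 287
C(12) = 1 + C(11) + C(10) = 1 + 287 + 177 = 465
C(13) = 1 + C(12) + C(11) = 1 + 465 + 287 = 753
C(14) = 1 + C(13) + C(12) = 1 + 753 + 465 = 1219
C(15) = 1 + C(14) + C(13) = 1 + 1219 + 753 = 1973
C(16) = 1 + C(15) + C(14) = 1 + 1973 + 1219 = 3193
C(17) = 1 + C(16) + C(15) = 1 + 3193 + 1973 = 5167
C(18) = 1 + C(17) + C(16) = 1 + 5167 + 3193 = 8361
C(19) = 1 + C(18) + C(17) = 1 + 8361 + 5167 = 13529
C(20) = 1 + C(19) + C(18) = 1 + 13529 + 8361 = 21891
C(21) = 1 + C(20) + C(19) = 1 + 21891 + 13529 = 35421
C(22) = 1 + C(21) + C(20) = 1 + 35421 + 21891 = 57313
C(23) = 1 + C(22) + C(21) = 1 + 57313 + 35421 = 92735
C(24) = 1 + C(23) + C(22) = 1 + 92735 + 57313 = 150049

150049


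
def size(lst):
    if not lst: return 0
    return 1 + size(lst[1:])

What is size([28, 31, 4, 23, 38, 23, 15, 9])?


size([28, 31, 4, 23, 38, 23, 15, 9]) = 1 + size([31, 4, 23, 38, 23, 15, 9])
size([31, 4, 23, 38, 23, 15, 9]) = 1 + size([4, 23, 38, 23, 15, 9])
size([4, 23, 38, 23, 15, 9]) = 1 + size([23, 38, 23, 15, 9])
size([23, 38, 23, 15, 9]) = 1 + size([38, 23, 15, 9])
size([38, 23, 15, 9]) = 1 + size([23, 15, 9])
size([23, 15, 9]) = 1 + size([15, 9])
size([15, 9]) = 1 + size([9])
size([9]) = 1 + size([])
size([]) = 0  (base case)
Unwinding: 1 + 1 + 1 + 1 + 1 + 1 + 1 + 1 + 0 = 8

8


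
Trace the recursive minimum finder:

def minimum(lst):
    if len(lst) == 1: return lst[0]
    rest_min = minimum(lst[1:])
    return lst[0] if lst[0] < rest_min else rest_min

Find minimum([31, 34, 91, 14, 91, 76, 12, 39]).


minimum([31, 34, 91, 14, 91, 76, 12, 39]): compare 31 with minimum([34, 91, 14, 91, 76, 12, 39])
minimum([34, 91, 14, 91, 76, 12, 39]): compare 34 with minimum([91, 14, 91, 76, 12, 39])
minimum([91, 14, 91, 76, 12, 39]): compare 91 with minimum([14, 91, 76, 12, 39])
minimum([14, 91, 76, 12, 39]): compare 14 with minimum([91, 76, 12, 39])
minimum([91, 76, 12, 39]): compare 91 with minimum([76, 12, 39])
minimum([76, 12, 39]): compare 76 with minimum([12, 39])
minimum([12, 39]): compare 12 with minimum([39])
minimum([39]) = 39  (base case)
Compare 12 with 39 -> 12
Compare 76 with 12 -> 12
Compare 91 with 12 -> 12
Compare 14 with 12 -> 12
Compare 91 with 12 -> 12
Compare 34 with 12 -> 12
Compare 31 with 12 -> 12

12


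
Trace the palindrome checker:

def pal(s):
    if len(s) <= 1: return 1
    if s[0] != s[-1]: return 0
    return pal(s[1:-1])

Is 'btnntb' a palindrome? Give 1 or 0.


pal('btnntb'): s[0]='b' == s[-1]='b' -> check pal('tnnt')
pal('tnnt'): s[0]='t' == s[-1]='t' -> check pal('nn')
pal('nn'): s[0]='n' == s[-1]='n' -> check pal('')
pal(''): len <= 1 -> return 1  (base case)
Result: 1 (palindrome)

1


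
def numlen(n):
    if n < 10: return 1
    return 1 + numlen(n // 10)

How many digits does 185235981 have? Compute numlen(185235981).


numlen(185235981) = 1 + numlen(18523598)
numlen(18523598) = 1 + numlen(1852359)
numlen(1852359) = 1 + numlen(185235)
numlen(185235) = 1 + numlen(18523)
numlen(18523) = 1 + numlen(1852)
numlen(1852) = 1 + numlen(185)
numlen(185) = 1 + numlen(18)
numlen(18) = 1 + numlen(1)
numlen(1) = 1  (base case: 1 < 10)
Unwinding: 1 + 1 + 1 + 1 + 1 + 1 + 1 + 1 + 1 = 9

9


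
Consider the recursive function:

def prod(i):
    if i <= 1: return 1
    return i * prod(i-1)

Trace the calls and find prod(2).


prod(2)
= 2 * prod(1)
= 2 * 1
= 2

2


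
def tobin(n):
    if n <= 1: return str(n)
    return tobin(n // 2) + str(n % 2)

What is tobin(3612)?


tobin(3612) = tobin(1806) + '0'
tobin(1806) = tobin(903) + '0'
tobin(903) = tobin(451) + '1'
tobin(451) = tobin(225) + '1'
tobin(225) = tobin(112) + '1'
tobin(112) = tobin(56) + '0'
tobin(56) = tobin(28) + '0'
tobin(28) = tobin(14) + '0'
tobin(14) = tobin(7) + '0'
tobin(7) = tobin(3) + '1'
tobin(3) = tobin(1) + '1'
tobin(1) = '1'  (base case)
Concatenating: '1' + '1' + '1' + '0' + '0' + '0' + '0' + '1' + '1' + '1' + '0' + '0' = '111000011100'

111000011100


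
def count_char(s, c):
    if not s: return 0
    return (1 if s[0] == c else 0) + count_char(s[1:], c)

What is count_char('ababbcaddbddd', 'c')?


s[0]='a' != 'c' -> 0
s[0]='b' != 'c' -> 0
s[0]='a' != 'c' -> 0
s[0]='b' != 'c' -> 0
s[0]='b' != 'c' -> 0
s[0]='c' == 'c' -> 1
s[0]='a' != 'c' -> 0
s[0]='d' != 'c' -> 0
s[0]='d' != 'c' -> 0
s[0]='b' != 'c' -> 0
s[0]='d' != 'c' -> 0
s[0]='d' != 'c' -> 0
s[0]='d' != 'c' -> 0
Sum: 0 + 0 + 0 + 0 + 0 + 1 + 0 + 0 + 0 + 0 + 0 + 0 + 0 = 1

1


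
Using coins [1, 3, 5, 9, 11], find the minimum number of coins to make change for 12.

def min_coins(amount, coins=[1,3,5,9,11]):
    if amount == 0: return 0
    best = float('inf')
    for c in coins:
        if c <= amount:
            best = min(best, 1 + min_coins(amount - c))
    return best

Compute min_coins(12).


Building up with DP:
min_coins(0) = 0
min_coins(1) = min(1+min_coins(0)=1+0=1) = 1
min_coins(2) = min(1+min_coins(1)=1+1=2) = 2
min_coins(3) = min(1+min_coins(2)=1+2=3, 1+min_coins(0)=1+0=1) = 1
min_coins(4) = min(1+min_coins(3)=1+1=2, 1+min_coins(1)=1+1=2) = 2
min_coins(5) = min(1+min_coins(4)=1+2=3, 1+min_coins(2)=1+2=3, 1+min_coins(0)=1+0=1) = 1
min_coins(6) = min(1+min_coins(5)=1+1=2, 1+min_coins(3)=1+1=2, 1+min_coins(1)=1+1=2) = 2
min_coins(7) = min(1+min_coins(6)=1+2=3, 1+min_coins(4)=1+2=3, 1+min_coins(2)=1+2=3) = 3
min_coins(8) = min(1+min_coins(7)=1+3=4, 1+min_coins(5)=1+1=2, 1+min_coins(3)=1+1=2) = 2
min_coins(9) = min(1+min_coins(8)=1+2=3, 1+min_coins(6)=1+2=3, 1+min_coins(4)=1+2=3, 1+min_coins(0)=1+0=1) = 1
min_coins(10) = min(1+min_coins(9)=1+1=2, 1+min_coins(7)=1+3=4, 1+min_coins(5)=1+1=2, 1+min_coins(1)=1+1=2) = 2
min_coins(11) = min(1+min_coins(10)=1+2=3, 1+min_coins(8)=1+2=3, 1+min_coins(6)=1+2=3, 1+min_coins(2)=1+2=3, 1+min_coins(0)=1+0=1) = 1
min_coins(12) = min(1+min_coins(11)=1+1=2, 1+min_coins(9)=1+1=2, 1+min_coins(7)=1+3=4, 1+min_coins(3)=1+1=2, 1+min_coins(1)=1+1=2) = 2

2


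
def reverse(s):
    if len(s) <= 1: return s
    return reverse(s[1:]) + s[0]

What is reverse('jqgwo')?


reverse('jqgwo') = reverse('qgwo') + 'j'
reverse('qgwo') = reverse('gwo') + 'q'
reverse('gwo') = reverse('wo') + 'g'
reverse('wo') = reverse('o') + 'w'
reverse('o') = 'o'  (base case)
Concatenating: 'o' + 'w' + 'g' + 'q' + 'j' = 'owgqj'

owgqj


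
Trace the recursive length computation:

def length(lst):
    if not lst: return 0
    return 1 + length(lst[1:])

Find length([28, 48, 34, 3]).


length([28, 48, 34, 3]) = 1 + length([48, 34, 3])
length([48, 34, 3]) = 1 + length([34, 3])
length([34, 3]) = 1 + length([3])
length([3]) = 1 + length([])
length([]) = 0  (base case)
Unwinding: 1 + 1 + 1 + 1 + 0 = 4

4


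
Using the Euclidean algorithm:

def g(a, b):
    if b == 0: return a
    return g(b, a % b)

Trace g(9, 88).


g(9, 88) = g(88, 9)
g(88, 9) = g(9, 7)
g(9, 7) = g(7, 2)
g(7, 2) = g(2, 1)
g(2, 1) = g(1, 0)
g(1, 0) = 1  (base case)

1


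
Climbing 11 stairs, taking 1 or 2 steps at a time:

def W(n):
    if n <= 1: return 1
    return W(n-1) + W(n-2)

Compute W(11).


Building up from base cases:
W(0) = 1
W(1) = 1
W(2) = W(1) + W(0) = 1 + 1 = 2
W(3) = W(2) + W(1) = 2 + 1 = 3
W(4) = W(3) + W(2) = 3 + 2 = 5
W(5) = W(4) + W(3) = 5 + 3 = 8
W(6) = W(5) + W(4) = 8 + 5 = 13
W(7) = W(6) + W(5) = 13 + 8 = 21
W(8) = W(7) + W(6) = 21 + 13 = 34
W(9) = W(8) + W(7) = 34 + 21 = 55
W(10) = W(9) + W(8) = 55 + 34 = 89
W(11) = W(10) + W(9) = 89 + 55 = 144

144


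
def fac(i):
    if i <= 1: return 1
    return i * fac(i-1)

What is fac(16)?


fac(16)
= 16 * fac(15)
= 16 * 15 * fac(14)
= 16 * 15 * 14 * fac(13)
= 16 * 15 * 14 * 13 * fac(12)
= 16 * 15 * 14 * 13 * 12 * fac(11)
= 16 * 15 * 14 * 13 * 12 * 11 * fac(10)
= 16 * 15 * 14 * 13 * 12 * 11 * 10 * fac(9)
= 16 * 15 * 14 * 13 * 12 * 11 * 10 * 9 * fac(8)
= 16 * 15 * 14 * 13 * 12 * 11 * 10 * 9 * 8 * fac(7)
= 16 * 15 * 14 * 13 * 12 * 11 * 10 * 9 * 8 * 7 * fac(6)
= 16 * 15 * 14 * 13 * 12 * 11 * 10 * 9 * 8 * 7 * 6 * fac(5)
= 16 * 15 * 14 * 13 * 12 * 11 * 10 * 9 * 8 * 7 * 6 * 5 * fac(4)
= 16 * 15 * 14 * 13 * 12 * 11 * 10 * 9 * 8 * 7 * 6 * 5 * 4 * fac(3)
= 16 * 15 * 14 * 13 * 12 * 11 * 10 * 9 * 8 * 7 * 6 * 5 * 4 * 3 * fac(2)
= 16 * 15 * 14 * 13 * 12 * 11 * 10 * 9 * 8 * 7 * 6 * 5 * 4 * 3 * 2 * fac(1)
= 16 * 15 * 14 * 13 * 12 * 11 * 10 * 9 * 8 * 7 * 6 * 5 * 4 * 3 * 2 * 1
= 20922789888000

20922789888000


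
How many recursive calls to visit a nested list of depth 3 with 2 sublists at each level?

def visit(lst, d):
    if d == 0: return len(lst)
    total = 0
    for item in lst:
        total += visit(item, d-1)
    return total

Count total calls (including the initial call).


At depth 0 (root): 1 call
At depth 1: each of 1 parents calls visit on 2 children = 2 calls
At depth 2: each of 2 parents calls visit on 2 children = 4 calls
At depth 3: each of 4 parents calls visit on 2 children = 8 calls
Total: 1 + 2 + 4 + 8 = 15

15


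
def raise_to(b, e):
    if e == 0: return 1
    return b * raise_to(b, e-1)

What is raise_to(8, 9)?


raise_to(8, 9)
= 8 * raise_to(8, 8)
= 8 * 8 * raise_to(8, 7)
= 8 * 8 * 8 * raise_to(8, 6)
= 8 * 8 * 8 * 8 * raise_to(8, 5)
= 8 * 8 * 8 * 8 * 8 * raise_to(8, 4)
= 8 * 8 * 8 * 8 * 8 * 8 * raise_to(8, 3)
= 8 * 8 * 8 * 8 * 8 * 8 * 8 * raise_to(8, 2)
= 8 * 8 * 8 * 8 * 8 * 8 * 8 * 8 * raise_to(8, 1)
= 8 * 8 * 8 * 8 * 8 * 8 * 8 * 8 * 8 * raise_to(8, 0)
= 8 * 8 * 8 * 8 * 8 * 8 * 8 * 8 * 8 * 1
= 134217728

134217728


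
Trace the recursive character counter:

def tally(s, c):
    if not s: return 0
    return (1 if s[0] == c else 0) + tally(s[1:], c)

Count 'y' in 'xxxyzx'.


s[0]='x' != 'y' -> 0
s[0]='x' != 'y' -> 0
s[0]='x' != 'y' -> 0
s[0]='y' == 'y' -> 1
s[0]='z' != 'y' -> 0
s[0]='x' != 'y' -> 0
Sum: 0 + 0 + 0 + 1 + 0 + 0 = 1

1


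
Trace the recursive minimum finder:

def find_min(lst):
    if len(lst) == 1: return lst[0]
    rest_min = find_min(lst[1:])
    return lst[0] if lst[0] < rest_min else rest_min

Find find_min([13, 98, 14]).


find_min([13, 98, 14]): compare 13 with find_min([98, 14])
find_min([98, 14]): compare 98 with find_min([14])
find_min([14]) = 14  (base case)
Compare 98 with 14 -> 14
Compare 13 with 14 -> 13

13


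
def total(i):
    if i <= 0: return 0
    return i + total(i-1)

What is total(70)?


total(70)
= 70 + 69 + 68 + 67 + 66 + 65 + 64 + 63 + 62 + 61 + 60 + 59 + 58 + 57 + 56 + 55 + 54 + 53 + 52 + 51 + 50 + 49 + 48 + 47 + 46 + 45 + 44 + 43 + 42 + 41 + 40 + 39 + 38 + 37 + 36 + 35 + 34 + 33 + 32 + 31 + 30 + 29 + 28 + 27 + 26 + 25 + 24 + 23 + 22 + 21 + 20 + 19 + 18 + 17 + 16 + 15 + 14 + 13 + 12 + 11 + 10 + 9 + 8 + 7 + 6 + 5 + 4 + 3 + 2 + 1 + total(0)
= 70 + 69 + 68 + 67 + 66 + 65 + 64 + 63 + 62 + 61 + 60 + 59 + 58 + 57 + 56 + 55 + 54 + 53 + 52 + 51 + 50 + 49 + 48 + 47 + 46 + 45 + 44 + 43 + 42 + 41 + 40 + 39 + 38 + 37 + 36 + 35 + 34 + 33 + 32 + 31 + 30 + 29 + 28 + 27 + 26 + 25 + 24 + 23 + 22 + 21 + 20 + 19 + 18 + 17 + 16 + 15 + 14 + 13 + 12 + 11 + 10 + 9 + 8 + 7 + 6 + 5 + 4 + 3 + 2 + 1 + 0
= 2485

2485


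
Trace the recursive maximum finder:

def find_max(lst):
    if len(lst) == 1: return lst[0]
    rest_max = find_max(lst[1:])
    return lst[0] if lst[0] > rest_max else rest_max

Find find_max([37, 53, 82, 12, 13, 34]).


find_max([37, 53, 82, 12, 13, 34]): compare 37 with find_max([53, 82, 12, 13, 34])
find_max([53, 82, 12, 13, 34]): compare 53 with find_max([82, 12, 13, 34])
find_max([82, 12, 13, 34]): compare 82 with find_max([12, 13, 34])
find_max([12, 13, 34]): compare 12 with find_max([13, 34])
find_max([13, 34]): compare 13 with find_max([34])
find_max([34]) = 34  (base case)
Compare 13 with 34 -> 34
Compare 12 with 34 -> 34
Compare 82 with 34 -> 82
Compare 53 with 82 -> 82
Compare 37 with 82 -> 82

82


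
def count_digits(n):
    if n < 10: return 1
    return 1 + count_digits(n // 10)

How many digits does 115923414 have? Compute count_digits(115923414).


count_digits(115923414) = 1 + count_digits(11592341)
count_digits(11592341) = 1 + count_digits(1159234)
count_digits(1159234) = 1 + count_digits(115923)
count_digits(115923) = 1 + count_digits(11592)
count_digits(11592) = 1 + count_digits(1159)
count_digits(1159) = 1 + count_digits(115)
count_digits(115) = 1 + count_digits(11)
count_digits(11) = 1 + count_digits(1)
count_digits(1) = 1  (base case: 1 < 10)
Unwinding: 1 + 1 + 1 + 1 + 1 + 1 + 1 + 1 + 1 = 9

9


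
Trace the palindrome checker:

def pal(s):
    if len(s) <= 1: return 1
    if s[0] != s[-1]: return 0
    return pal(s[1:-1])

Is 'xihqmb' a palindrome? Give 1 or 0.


pal('xihqmb'): s[0]='x' != s[-1]='b' -> return 0
Result: 0 (not a palindrome)

0


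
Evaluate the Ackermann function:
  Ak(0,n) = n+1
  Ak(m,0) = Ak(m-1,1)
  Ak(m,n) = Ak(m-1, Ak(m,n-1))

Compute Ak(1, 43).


Ak(1, 43) = Ak(0, Ak(1, 42))
  Ak(1, 42) = Ak(0, Ak(1, 41))
    Ak(1, 41) = Ak(0, Ak(1, 40))
      Ak(1, 40) = Ak(0, Ak(1, 39))
        Ak(1, 39) = Ak(0, Ak(1, 38))
          Ak(1, 38) = Ak(0, Ak(1, 37))
          Ak(1, 37) = Ak(0, Ak(1, 36))
          Ak(1, 36) = Ak(0, Ak(1, 35))
          Ak(1, 35) = Ak(0, Ak(1, 34))
          Ak(1, 34) = Ak(0, Ak(1, 33))
          Ak(1, 33) = Ak(0, Ak(1, 32))
          Ak(1, 32) = Ak(0, Ak(1, 31))
          Ak(1, 31) = Ak(0, Ak(1, 30))
          Ak(1, 30) = Ak(0, Ak(1, 29))
          Ak(1, 29) = Ak(0, Ak(1, 28))
          Ak(1, 28) = Ak(0, Ak(1, 27))
          Ak(1, 27) = Ak(0, Ak(1, 26))
          Ak(1, 26) = Ak(0, Ak(1, 25))
          Ak(1, 25) = Ak(0, Ak(1, 24))
          Ak(1, 24) = Ak(0, Ak(1, 23))
          Ak(1, 23) = Ak(0, Ak(1, 22))
          Ak(1, 22) = Ak(0, Ak(1, 21))
          Ak(1, 21) = Ak(0, Ak(1, 20))
          Ak(1, 20) = Ak(0, Ak(1, 19))
          Ak(1, 19) = Ak(0, Ak(1, 18))
... (trace truncated)
Result: Ak(1, 43) = 45

45


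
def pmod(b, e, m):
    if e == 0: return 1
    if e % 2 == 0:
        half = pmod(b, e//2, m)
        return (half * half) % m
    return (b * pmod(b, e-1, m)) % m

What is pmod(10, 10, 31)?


pmod(10, 10, 31): e is even, compute pmod(10, 5, 31)
  pmod(10, 5, 31): e is odd, compute pmod(10, 4, 31)
    pmod(10, 4, 31): e is even, compute pmod(10, 2, 31)
      pmod(10, 2, 31): e is even, compute pmod(10, 1, 31)
        pmod(10, 1, 31): e is odd, compute pmod(10, 0, 31)
          pmod(10, 0, 31) = 1
        (10 * 1) % 31 = 10
      half=10, (10*10) % 31 = 7
    half=7, (7*7) % 31 = 18
  (10 * 18) % 31 = 25
half=25, (25*25) % 31 = 5

5


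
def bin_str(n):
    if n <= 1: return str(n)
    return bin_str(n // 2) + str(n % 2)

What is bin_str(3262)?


bin_str(3262) = bin_str(1631) + '0'
bin_str(1631) = bin_str(815) + '1'
bin_str(815) = bin_str(407) + '1'
bin_str(407) = bin_str(203) + '1'
bin_str(203) = bin_str(101) + '1'
bin_str(101) = bin_str(50) + '1'
bin_str(50) = bin_str(25) + '0'
bin_str(25) = bin_str(12) + '1'
bin_str(12) = bin_str(6) + '0'
bin_str(6) = bin_str(3) + '0'
bin_str(3) = bin_str(1) + '1'
bin_str(1) = '1'  (base case)
Concatenating: '1' + '1' + '0' + '0' + '1' + '0' + '1' + '1' + '1' + '1' + '1' + '0' = '110010111110'

110010111110


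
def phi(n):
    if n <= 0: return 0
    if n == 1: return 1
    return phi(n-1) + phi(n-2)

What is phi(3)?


Computing phi(3) bottom-up:
phi(0) = 0
phi(1) = 1
phi(2) = phi(1) + phi(0) = 1 + 0 = 1
phi(3) = phi(2) + phi(1) = 1 + 1 = 2

2


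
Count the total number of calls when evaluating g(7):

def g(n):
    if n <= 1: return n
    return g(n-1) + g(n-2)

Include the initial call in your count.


Let C(n) = total calls for g(n)
C(0) = 1, C(1) = 1
C(2) = 1 + C(1) + C(0) = 1 + 1 + 1 = 3
C(3) = 1 + C(2) + C(1) = 1 + 3 + 1 = 5
C(4) = 1 + C(3) + C(2) = 1 + 5 + 3 = 9
C(5) = 1 + C(4) + C(3) = 1 + 9 + 5 = 15
C(6) = 1 + C(5) + C(4) = 1 + 15 + 9 = 25
C(7) = 1 + C(6) + C(5) = 1 + 25 + 15 = 41

41


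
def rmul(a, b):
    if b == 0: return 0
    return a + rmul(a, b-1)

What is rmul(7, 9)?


rmul(7, 9) = 7 + rmul(7, 8)
rmul(7, 8) = 7 + rmul(7, 7)
rmul(7, 7) = 7 + rmul(7, 6)
rmul(7, 6) = 7 + rmul(7, 5)
rmul(7, 5) = 7 + rmul(7, 4)
rmul(7, 4) = 7 + rmul(7, 3)
rmul(7, 3) = 7 + rmul(7, 2)
rmul(7, 2) = 7 + rmul(7, 1)
rmul(7, 1) = 7 + rmul(7, 0)
rmul(7, 0) = 0  (base case)
Total: 7 + 7 + 7 + 7 + 7 + 7 + 7 + 7 + 7 + 0 = 63

63


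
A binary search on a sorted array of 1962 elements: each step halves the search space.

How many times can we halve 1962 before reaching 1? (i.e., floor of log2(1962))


1962 / 2 = 981
981 / 2 = 490
490 / 2 = 245
245 / 2 = 122
122 / 2 = 61
61 / 2 = 30
30 / 2 = 15
15 / 2 = 7
7 / 2 = 3
3 / 2 = 1
Reached 1 after 10 halvings

10


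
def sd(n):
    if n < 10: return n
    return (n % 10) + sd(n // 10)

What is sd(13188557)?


sd(13188557) = 7 + sd(1318855)
sd(1318855) = 5 + sd(131885)
sd(131885) = 5 + sd(13188)
sd(13188) = 8 + sd(1318)
sd(1318) = 8 + sd(131)
sd(131) = 1 + sd(13)
sd(13) = 3 + sd(1)
sd(1) = 1  (base case)
Total: 7 + 5 + 5 + 8 + 8 + 1 + 3 + 1 = 38

38


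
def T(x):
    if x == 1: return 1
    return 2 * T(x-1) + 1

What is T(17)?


T(17) = 2 * T(16) + 1
T(16) = 2 * T(15) + 1
T(15) = 2 * T(14) + 1
T(14) = 2 * T(13) + 1
T(13) = 2 * T(12) + 1
T(12) = 2 * T(11) + 1
T(11) = 2 * T(10) + 1
T(10) = 2 * T(9) + 1
T(9) = 2 * T(8) + 1
T(8) = 2 * T(7) + 1
T(7) = 2 * T(6) + 1
T(6) = 2 * T(5) + 1
T(5) = 2 * T(4) + 1
T(4) = 2 * T(3) + 1
T(3) = 2 * T(2) + 1
T(2) = 2 * T(1) + 1
T(1) = 1  (base case)
T(2) = 2 * 1 + 1 = 3
T(3) = 2 * 3 + 1 = 7
T(4) = 2 * 7 + 1 = 15
T(5) = 2 * 15 + 1 = 31
T(6) = 2 * 31 + 1 = 63
T(7) = 2 * 63 + 1 = 127
T(8) = 2 * 127 + 1 = 255
T(9) = 2 * 255 + 1 = 511
T(10) = 2 * 511 + 1 = 1023
T(11) = 2 * 1023 + 1 = 2047
T(12) = 2 * 2047 + 1 = 4095
T(13) = 2 * 4095 + 1 = 8191
T(14) = 2 * 8191 + 1 = 16383
T(15) = 2 * 16383 + 1 = 32767
T(16) = 2 * 32767 + 1 = 65535
T(17) = 2 * 65535 + 1 = 131071

131071


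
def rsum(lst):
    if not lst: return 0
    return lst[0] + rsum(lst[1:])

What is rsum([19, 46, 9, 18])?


rsum([19, 46, 9, 18]) = 19 + rsum([46, 9, 18])
rsum([46, 9, 18]) = 46 + rsum([9, 18])
rsum([9, 18]) = 9 + rsum([18])
rsum([18]) = 18 + rsum([])
rsum([]) = 0  (base case)
Total: 19 + 46 + 9 + 18 + 0 = 92

92


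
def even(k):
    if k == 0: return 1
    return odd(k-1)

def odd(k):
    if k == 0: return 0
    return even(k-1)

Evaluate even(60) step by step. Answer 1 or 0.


even(60) = odd(59)
odd(59) = even(58)
even(58) = odd(57)
odd(57) = even(56)
even(56) = odd(55)
odd(55) = even(54)
even(54) = odd(53)
odd(53) = even(52)
even(52) = odd(51)
odd(51) = even(50)
even(50) = odd(49)
odd(49) = even(48)
even(48) = odd(47)
odd(47) = even(46)
even(46) = odd(45)
odd(45) = even(44)
even(44) = odd(43)
odd(43) = even(42)
even(42) = odd(41)
odd(41) = even(40)
even(40) = odd(39)
odd(39) = even(38)
even(38) = odd(37)
odd(37) = even(36)
even(36) = odd(35)
odd(35) = even(34)
even(34) = odd(33)
odd(33) = even(32)
even(32) = odd(31)
odd(31) = even(30)
even(30) = odd(29)
odd(29) = even(28)
even(28) = odd(27)
odd(27) = even(26)
even(26) = odd(25)
odd(25) = even(24)
even(24) = odd(23)
odd(23) = even(22)
even(22) = odd(21)
odd(21) = even(20)
even(20) = odd(19)
odd(19) = even(18)
even(18) = odd(17)
odd(17) = even(16)
even(16) = odd(15)
odd(15) = even(14)
even(14) = odd(13)
odd(13) = even(12)
even(12) = odd(11)
odd(11) = even(10)
even(10) = odd(9)
odd(9) = even(8)
even(8) = odd(7)
odd(7) = even(6)
even(6) = odd(5)
odd(5) = even(4)
even(4) = odd(3)
odd(3) = even(2)
even(2) = odd(1)
odd(1) = even(0)
even(0) = 1  (base case)
Result: 1

1


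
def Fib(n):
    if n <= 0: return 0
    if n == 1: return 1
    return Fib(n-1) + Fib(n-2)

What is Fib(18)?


Computing Fib(18) bottom-up:
Fib(0) = 0
Fib(1) = 1
Fib(2) = Fib(1) + Fib(0) = 1 + 0 = 1
Fib(3) = Fib(2) + Fib(1) = 1 + 1 = 2
Fib(4) = Fib(3) + Fib(2) = 2 + 1 = 3
Fib(5) = Fib(4) + Fib(3) = 3 + 2 = 5
Fib(6) = Fib(5) + Fib(4) = 5 + 3 = 8
Fib(7) = Fib(6) + Fib(5) = 8 + 5 = 13
Fib(8) = Fib(7) + Fib(6) = 13 + 8 = 21
Fib(9) = Fib(8) + Fib(7) = 21 + 13 = 34
Fib(10) = Fib(9) + Fib(8) = 34 + 21 = 55
Fib(11) = Fib(10) + Fib(9) = 55 + 34 = 89
Fib(12) = Fib(11) + Fib(10) = 89 + 55 = 144
Fib(13) = Fib(12) + Fib(11) = 144 + 89 = 233
Fib(14) = Fib(13) + Fib(12) = 233 + 144 = 377
Fib(15) = Fib(14) + Fib(13) = 377 + 233 = 610
Fib(16) = Fib(15) + Fib(14) = 610 + 377 = 987
Fib(17) = Fib(16) + Fib(15) = 987 + 610 = 1597
Fib(18) = Fib(17) + Fib(16) = 1597 + 987 = 2584

2584


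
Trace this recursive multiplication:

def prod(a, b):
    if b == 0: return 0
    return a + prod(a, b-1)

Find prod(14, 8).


prod(14, 8) = 14 + prod(14, 7)
prod(14, 7) = 14 + prod(14, 6)
prod(14, 6) = 14 + prod(14, 5)
prod(14, 5) = 14 + prod(14, 4)
prod(14, 4) = 14 + prod(14, 3)
prod(14, 3) = 14 + prod(14, 2)
prod(14, 2) = 14 + prod(14, 1)
prod(14, 1) = 14 + prod(14, 0)
prod(14, 0) = 0  (base case)
Total: 14 + 14 + 14 + 14 + 14 + 14 + 14 + 14 + 0 = 112

112


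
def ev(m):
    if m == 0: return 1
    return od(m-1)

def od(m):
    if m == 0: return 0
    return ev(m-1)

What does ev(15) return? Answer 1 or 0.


ev(15) = od(14)
od(14) = ev(13)
ev(13) = od(12)
od(12) = ev(11)
ev(11) = od(10)
od(10) = ev(9)
ev(9) = od(8)
od(8) = ev(7)
ev(7) = od(6)
od(6) = ev(5)
ev(5) = od(4)
od(4) = ev(3)
ev(3) = od(2)
od(2) = ev(1)
ev(1) = od(0)
od(0) = 0  (base case)
Result: 0

0


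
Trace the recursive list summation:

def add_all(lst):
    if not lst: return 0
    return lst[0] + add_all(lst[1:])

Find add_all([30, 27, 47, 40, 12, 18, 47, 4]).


add_all([30, 27, 47, 40, 12, 18, 47, 4]) = 30 + add_all([27, 47, 40, 12, 18, 47, 4])
add_all([27, 47, 40, 12, 18, 47, 4]) = 27 + add_all([47, 40, 12, 18, 47, 4])
add_all([47, 40, 12, 18, 47, 4]) = 47 + add_all([40, 12, 18, 47, 4])
add_all([40, 12, 18, 47, 4]) = 40 + add_all([12, 18, 47, 4])
add_all([12, 18, 47, 4]) = 12 + add_all([18, 47, 4])
add_all([18, 47, 4]) = 18 + add_all([47, 4])
add_all([47, 4]) = 47 + add_all([4])
add_all([4]) = 4 + add_all([])
add_all([]) = 0  (base case)
Total: 30 + 27 + 47 + 40 + 12 + 18 + 47 + 4 + 0 = 225

225


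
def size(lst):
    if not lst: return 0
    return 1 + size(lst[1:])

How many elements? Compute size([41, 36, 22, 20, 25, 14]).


size([41, 36, 22, 20, 25, 14]) = 1 + size([36, 22, 20, 25, 14])
size([36, 22, 20, 25, 14]) = 1 + size([22, 20, 25, 14])
size([22, 20, 25, 14]) = 1 + size([20, 25, 14])
size([20, 25, 14]) = 1 + size([25, 14])
size([25, 14]) = 1 + size([14])
size([14]) = 1 + size([])
size([]) = 0  (base case)
Unwinding: 1 + 1 + 1 + 1 + 1 + 1 + 0 = 6

6


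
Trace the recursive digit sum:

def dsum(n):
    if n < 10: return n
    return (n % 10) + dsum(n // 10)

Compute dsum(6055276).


dsum(6055276) = 6 + dsum(605527)
dsum(605527) = 7 + dsum(60552)
dsum(60552) = 2 + dsum(6055)
dsum(6055) = 5 + dsum(605)
dsum(605) = 5 + dsum(60)
dsum(60) = 0 + dsum(6)
dsum(6) = 6  (base case)
Total: 6 + 7 + 2 + 5 + 5 + 0 + 6 = 31

31


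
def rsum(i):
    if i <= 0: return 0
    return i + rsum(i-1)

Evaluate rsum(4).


rsum(4)
= 4 + 3 + 2 + 1 + rsum(0)
= 4 + 3 + 2 + 1 + 0
= 10

10


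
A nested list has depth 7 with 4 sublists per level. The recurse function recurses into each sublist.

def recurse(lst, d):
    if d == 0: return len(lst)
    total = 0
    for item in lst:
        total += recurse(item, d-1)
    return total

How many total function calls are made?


At depth 0 (root): 1 call
At depth 1: each of 1 parents calls recurse on 4 children = 4 calls
At depth 2: each of 4 parents calls recurse on 4 children = 16 calls
At depth 3: each of 16 parents calls recurse on 4 children = 64 calls
At depth 4: each of 64 parents calls recurse on 4 children = 256 calls
At depth 5: each of 256 parents calls recurse on 4 children = 1024 calls
At depth 6: each of 1024 parents calls recurse on 4 children = 4096 calls
At depth 7: each of 4096 parents calls recurse on 4 children = 16384 calls
Total: 1 + 4 + 16 + 64 + 256 + 1024 + 4096 + 16384 = 21845

21845


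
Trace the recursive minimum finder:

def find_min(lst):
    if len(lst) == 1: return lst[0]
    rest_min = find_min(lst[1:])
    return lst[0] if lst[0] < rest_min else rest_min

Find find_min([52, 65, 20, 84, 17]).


find_min([52, 65, 20, 84, 17]): compare 52 with find_min([65, 20, 84, 17])
find_min([65, 20, 84, 17]): compare 65 with find_min([20, 84, 17])
find_min([20, 84, 17]): compare 20 with find_min([84, 17])
find_min([84, 17]): compare 84 with find_min([17])
find_min([17]) = 17  (base case)
Compare 84 with 17 -> 17
Compare 20 with 17 -> 17
Compare 65 with 17 -> 17
Compare 52 with 17 -> 17

17


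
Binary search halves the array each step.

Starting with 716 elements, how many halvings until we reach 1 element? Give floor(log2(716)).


716 / 2 = 358
358 / 2 = 179
179 / 2 = 89
89 / 2 = 44
44 / 2 = 22
22 / 2 = 11
11 / 2 = 5
5 / 2 = 2
2 / 2 = 1
Reached 1 after 9 halvings

9


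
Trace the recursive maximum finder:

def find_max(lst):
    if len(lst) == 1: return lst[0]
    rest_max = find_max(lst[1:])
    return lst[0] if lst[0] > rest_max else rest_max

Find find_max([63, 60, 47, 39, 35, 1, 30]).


find_max([63, 60, 47, 39, 35, 1, 30]): compare 63 with find_max([60, 47, 39, 35, 1, 30])
find_max([60, 47, 39, 35, 1, 30]): compare 60 with find_max([47, 39, 35, 1, 30])
find_max([47, 39, 35, 1, 30]): compare 47 with find_max([39, 35, 1, 30])
find_max([39, 35, 1, 30]): compare 39 with find_max([35, 1, 30])
find_max([35, 1, 30]): compare 35 with find_max([1, 30])
find_max([1, 30]): compare 1 with find_max([30])
find_max([30]) = 30  (base case)
Compare 1 with 30 -> 30
Compare 35 with 30 -> 35
Compare 39 with 35 -> 39
Compare 47 with 39 -> 47
Compare 60 with 47 -> 60
Compare 63 with 60 -> 63

63


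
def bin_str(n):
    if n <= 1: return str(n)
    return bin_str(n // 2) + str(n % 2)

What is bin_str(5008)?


bin_str(5008) = bin_str(2504) + '0'
bin_str(2504) = bin_str(1252) + '0'
bin_str(1252) = bin_str(626) + '0'
bin_str(626) = bin_str(313) + '0'
bin_str(313) = bin_str(156) + '1'
bin_str(156) = bin_str(78) + '0'
bin_str(78) = bin_str(39) + '0'
bin_str(39) = bin_str(19) + '1'
bin_str(19) = bin_str(9) + '1'
bin_str(9) = bin_str(4) + '1'
bin_str(4) = bin_str(2) + '0'
bin_str(2) = bin_str(1) + '0'
bin_str(1) = '1'  (base case)
Concatenating: '1' + '0' + '0' + '1' + '1' + '1' + '0' + '0' + '1' + '0' + '0' + '0' + '0' = '1001110010000'

1001110010000


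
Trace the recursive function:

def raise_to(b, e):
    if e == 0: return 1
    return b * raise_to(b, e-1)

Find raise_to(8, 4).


raise_to(8, 4)
= 8 * raise_to(8, 3)
= 8 * 8 * raise_to(8, 2)
= 8 * 8 * 8 * raise_to(8, 1)
= 8 * 8 * 8 * 8 * raise_to(8, 0)
= 8 * 8 * 8 * 8 * 1
= 4096

4096


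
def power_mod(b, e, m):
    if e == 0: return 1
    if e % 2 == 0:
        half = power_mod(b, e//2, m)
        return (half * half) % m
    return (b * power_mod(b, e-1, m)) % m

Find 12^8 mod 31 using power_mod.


power_mod(12, 8, 31): e is even, compute power_mod(12, 4, 31)
  power_mod(12, 4, 31): e is even, compute power_mod(12, 2, 31)
    power_mod(12, 2, 31): e is even, compute power_mod(12, 1, 31)
      power_mod(12, 1, 31): e is odd, compute power_mod(12, 0, 31)
        power_mod(12, 0, 31) = 1
      (12 * 1) % 31 = 12
    half=12, (12*12) % 31 = 20
  half=20, (20*20) % 31 = 28
half=28, (28*28) % 31 = 9

9


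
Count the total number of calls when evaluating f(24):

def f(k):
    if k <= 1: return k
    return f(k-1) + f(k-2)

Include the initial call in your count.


Let C(n) = total calls for f(n)
C(0) = 1, C(1) = 1
C(2) = 1 + C(1) + C(0) = 1 + 1 + 1 = 3
C(3) = 1 + C(2) + C(1) = 1 + 3 + 1 = 5
C(4) = 1 + C(3) + C(2) = 1 + 5 + 3 = 9
C(5) = 1 + C(4) + C(3) = 1 + 9 + 5 = 15
C(6) = 1 + C(5) + C(4) = 1 + 15 + 9 = 25
C(7) = 1 + C(6) + C(5) = 1 + 25 + 15 = 41
C(8) = 1 + C(7) + C(6) = 1 + 41 + 25 = 67
C(9) = 1 + C(8) + C(7) = 1 + 67 + 41 = 109
C(10) = 1 + C(9) + C(8) = 1 + 109 + 67 = 177
C(11) = 1 + C(10) + C(9) = 1 + 177 + 109 = 287
C(12) = 1 + C(11) + C(10) = 1 + 287 + 177 = 465
C(13) = 1 + C(12) + C(11) = 1 + 465 + 287 = 753
C(14) = 1 + C(13) + C(12) = 1 + 753 + 465 = 1219
C(15) = 1 + C(14) + C(13) = 1 + 1219 + 753 = 1973
C(16) = 1 + C(15) + C(14) = 1 + 1973 + 1219 = 3193
C(17) = 1 + C(16) + C(15) = 1 + 3193 + 1973 = 5167
C(18) = 1 + C(17) + C(16) = 1 + 5167 + 3193 = 8361
C(19) = 1 + C(18) + C(17) = 1 + 8361 + 5167 = 13529
C(20) = 1 + C(19) + C(18) = 1 + 13529 + 8361 = 21891
C(21) = 1 + C(20) + C(19) = 1 + 21891 + 13529 = 35421
C(22) = 1 + C(21) + C(20) = 1 + 35421 + 21891 = 57313
C(23) = 1 + C(22) + C(21) = 1 + 57313 + 35421 = 92735
C(24) = 1 + C(23) + C(22) = 1 + 92735 + 57313 = 150049

150049


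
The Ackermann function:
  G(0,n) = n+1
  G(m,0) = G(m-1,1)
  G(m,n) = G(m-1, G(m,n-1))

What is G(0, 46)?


G(0, 46) = 47
Result: G(0, 46) = 47

47


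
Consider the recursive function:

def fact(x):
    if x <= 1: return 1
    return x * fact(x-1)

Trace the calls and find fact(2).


fact(2)
= 2 * fact(1)
= 2 * 1
= 2

2


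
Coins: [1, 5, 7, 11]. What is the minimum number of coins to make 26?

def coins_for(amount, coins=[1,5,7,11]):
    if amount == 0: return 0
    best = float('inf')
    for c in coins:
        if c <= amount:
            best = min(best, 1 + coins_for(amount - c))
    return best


Building up with DP:
coins_for(0) = 0
coins_for(1) = min(1+coins_for(0)=1+0=1) = 1
coins_for(2) = min(1+coins_for(1)=1+1=2) = 2
coins_for(3) = min(1+coins_for(2)=1+2=3) = 3
coins_for(4) = min(1+coins_for(3)=1+3=4) = 4
coins_for(5) = min(1+coins_for(4)=1+4=5, 1+coins_for(0)=1+0=1) = 1
coins_for(6) = min(1+coins_for(5)=1+1=2, 1+coins_for(1)=1+1=2) = 2
coins_for(7) = min(1+coins_for(6)=1+2=3, 1+coins_for(2)=1+2=3, 1+coins_for(0)=1+0=1) = 1
coins_for(8) = min(1+coins_for(7)=1+1=2, 1+coins_for(3)=1+3=4, 1+coins_for(1)=1+1=2) = 2
coins_for(9) = min(1+coins_for(8)=1+2=3, 1+coins_for(4)=1+4=5, 1+coins_for(2)=1+2=3) = 3
coins_for(10) = min(1+coins_for(9)=1+3=4, 1+coins_for(5)=1+1=2, 1+coins_for(3)=1+3=4) = 2
coins_for(11) = min(1+coins_for(10)=1+2=3, 1+coins_for(6)=1+2=3, 1+coins_for(4)=1+4=5, 1+coins_for(0)=1+0=1) = 1
coins_for(12) = min(1+coins_for(11)=1+1=2, 1+coins_for(7)=1+1=2, 1+coins_for(5)=1+1=2, 1+coins_for(1)=1+1=2) = 2
coins_for(13) = min(1+coins_for(12)=1+2=3, 1+coins_for(8)=1+2=3, 1+coins_for(6)=1+2=3, 1+coins_for(2)=1+2=3) = 3
coins_for(14) = min(1+coins_for(13)=1+3=4, 1+coins_for(9)=1+3=4, 1+coins_for(7)=1+1=2, 1+coins_for(3)=1+3=4) = 2
coins_for(15) = min(1+coins_for(14)=1+2=3, 1+coins_for(10)=1+2=3, 1+coins_for(8)=1+2=3, 1+coins_for(4)=1+4=5) = 3
coins_for(16) = min(1+coins_for(15)=1+3=4, 1+coins_for(11)=1+1=2, 1+coins_for(9)=1+3=4, 1+coins_for(5)=1+1=2) = 2
coins_for(17) = min(1+coins_for(16)=1+2=3, 1+coins_for(12)=1+2=3, 1+coins_for(10)=1+2=3, 1+coins_for(6)=1+2=3) = 3
coins_for(18) = min(1+coins_for(17)=1+3=4, 1+coins_for(13)=1+3=4, 1+coins_for(11)=1+1=2, 1+coins_for(7)=1+1=2) = 2
coins_for(19) = min(1+coins_for(18)=1+2=3, 1+coins_for(14)=1+2=3, 1+coins_for(12)=1+2=3, 1+coins_for(8)=1+2=3) = 3
coins_for(20) = min(1+coins_for(19)=1+3=4, 1+coins_for(15)=1+3=4, 1+coins_for(13)=1+3=4, 1+coins_for(9)=1+3=4) = 4
coins_for(21) = min(1+coins_for(20)=1+4=5, 1+coins_for(16)=1+2=3, 1+coins_for(14)=1+2=3, 1+coins_for(10)=1+2=3) = 3
coins_for(22) = min(1+coins_for(21)=1+3=4, 1+coins_for(17)=1+3=4, 1+coins_for(15)=1+3=4, 1+coins_for(11)=1+1=2) = 2
coins_for(23) = min(1+coins_for(22)=1+2=3, 1+coins_for(18)=1+2=3, 1+coins_for(16)=1+2=3, 1+coins_for(12)=1+2=3) = 3
coins_for(24) = min(1+coins_for(23)=1+3=4, 1+coins_for(19)=1+3=4, 1+coins_for(17)=1+3=4, 1+coins_for(13)=1+3=4) = 4
coins_for(25) = min(1+coins_for(24)=1+4=5, 1+coins_for(20)=1+4=5, 1+coins_for(18)=1+2=3, 1+coins_for(14)=1+2=3) = 3
coins_for(26) = min(1+coins_for(25)=1+3=4, 1+coins_for(21)=1+3=4, 1+coins_for(19)=1+3=4, 1+coins_for(15)=1+3=4) = 4

4
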